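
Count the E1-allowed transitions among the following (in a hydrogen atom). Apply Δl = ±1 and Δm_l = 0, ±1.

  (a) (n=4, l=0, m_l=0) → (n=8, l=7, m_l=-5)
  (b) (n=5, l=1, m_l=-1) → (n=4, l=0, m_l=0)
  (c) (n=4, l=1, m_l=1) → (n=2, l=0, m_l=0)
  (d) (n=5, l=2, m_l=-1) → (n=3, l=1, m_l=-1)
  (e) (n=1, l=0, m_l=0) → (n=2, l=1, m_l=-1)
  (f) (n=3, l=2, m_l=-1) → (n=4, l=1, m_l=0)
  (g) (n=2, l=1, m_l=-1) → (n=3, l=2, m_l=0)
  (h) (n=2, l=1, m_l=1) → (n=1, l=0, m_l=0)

7

(a) forbidden — Δl = +7 (E1 requires Δl = ±1); Δm_l = -5 (E1 requires Δm_l = 0, ±1)
(b) allowed
(c) allowed
(d) allowed
(e) allowed
(f) allowed
(g) allowed
(h) allowed
Total allowed: 7 of 8.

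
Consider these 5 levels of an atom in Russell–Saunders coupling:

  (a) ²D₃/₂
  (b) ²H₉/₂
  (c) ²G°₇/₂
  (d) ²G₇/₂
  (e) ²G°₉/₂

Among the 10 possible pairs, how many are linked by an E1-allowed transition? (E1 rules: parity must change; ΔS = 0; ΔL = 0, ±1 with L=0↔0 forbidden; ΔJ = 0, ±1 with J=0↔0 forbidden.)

4

(a)–(b): forbidden (parity, ΔL, ΔJ).
(a)–(c): forbidden (ΔL, ΔJ).
(a)–(d): forbidden (parity, ΔL, ΔJ).
(a)–(e): forbidden (ΔL, ΔJ).
(b)–(c): allowed.
(b)–(d): forbidden (parity).
(b)–(e): allowed.
(c)–(d): allowed.
(c)–(e): forbidden (parity).
(d)–(e): allowed.
Allowed pairs: 4 of 10.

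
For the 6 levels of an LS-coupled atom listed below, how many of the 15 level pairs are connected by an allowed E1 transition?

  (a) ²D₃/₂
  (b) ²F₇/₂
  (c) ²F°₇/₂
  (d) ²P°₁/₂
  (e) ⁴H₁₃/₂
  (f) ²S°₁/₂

2

(a)–(b): forbidden (parity, ΔJ).
(a)–(c): forbidden (ΔJ).
(a)–(d): allowed.
(a)–(e): forbidden (parity, ΔS, ΔL, ΔJ).
(a)–(f): forbidden (ΔL).
(b)–(c): allowed.
(b)–(d): forbidden (ΔL, ΔJ).
(b)–(e): forbidden (parity, ΔS, ΔL, ΔJ).
(b)–(f): forbidden (ΔL, ΔJ).
(c)–(d): forbidden (parity, ΔL, ΔJ).
(c)–(e): forbidden (ΔS, ΔL, ΔJ).
(c)–(f): forbidden (parity, ΔL, ΔJ).
(d)–(e): forbidden (ΔS, ΔL, ΔJ).
(d)–(f): forbidden (parity).
(e)–(f): forbidden (ΔS, ΔL, ΔJ).
Allowed pairs: 2 of 15.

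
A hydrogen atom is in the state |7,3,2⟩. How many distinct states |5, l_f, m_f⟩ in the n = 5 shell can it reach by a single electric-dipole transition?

5

E1 requires Δl = ±1, so l_f ∈ {2, 4}; with 0 ≤ l_f ≤ n_f−1 = 4, the allowed l_f values are {2, 4}.
For l_f = 2: m_f ∈ {m_i−1, m_i, m_i+1} ∩ [−2, 2] = {1, 2} → 2 states.
For l_f = 4: m_f ∈ {m_i−1, m_i, m_i+1} ∩ [−4, 4] = {1, 2, 3} → 3 states.
Total: 5.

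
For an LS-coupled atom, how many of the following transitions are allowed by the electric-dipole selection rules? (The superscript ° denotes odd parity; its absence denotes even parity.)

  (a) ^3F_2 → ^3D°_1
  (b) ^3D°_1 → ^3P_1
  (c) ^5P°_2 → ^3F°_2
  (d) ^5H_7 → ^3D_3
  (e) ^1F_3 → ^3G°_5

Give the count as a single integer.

(a) allowed
(b) allowed
(c) forbidden (parity, ΔS, ΔL fail)
(d) forbidden (parity, ΔS, ΔL, ΔJ fail)
(e) forbidden (ΔS, ΔJ fail)
Total allowed: 2 of 5.

2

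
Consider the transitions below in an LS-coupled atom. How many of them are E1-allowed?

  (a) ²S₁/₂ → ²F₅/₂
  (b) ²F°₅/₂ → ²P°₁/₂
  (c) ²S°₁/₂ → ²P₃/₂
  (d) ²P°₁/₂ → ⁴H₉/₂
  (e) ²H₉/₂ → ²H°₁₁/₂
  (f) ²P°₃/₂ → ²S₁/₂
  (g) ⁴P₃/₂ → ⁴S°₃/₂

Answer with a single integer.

4

(a) forbidden (parity, ΔL, ΔJ fail)
(b) forbidden (parity, ΔL, ΔJ fail)
(c) allowed
(d) forbidden (ΔS, ΔL, ΔJ fail)
(e) allowed
(f) allowed
(g) allowed
Total allowed: 4 of 7.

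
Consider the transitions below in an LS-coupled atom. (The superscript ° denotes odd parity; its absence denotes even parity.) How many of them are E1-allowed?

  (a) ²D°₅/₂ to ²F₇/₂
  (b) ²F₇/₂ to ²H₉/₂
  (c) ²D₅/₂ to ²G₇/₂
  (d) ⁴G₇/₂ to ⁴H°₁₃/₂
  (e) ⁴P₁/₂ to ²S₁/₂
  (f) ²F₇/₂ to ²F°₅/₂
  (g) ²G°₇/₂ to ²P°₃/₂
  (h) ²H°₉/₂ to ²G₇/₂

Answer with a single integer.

3

(a) allowed
(b) forbidden (parity, ΔL fail)
(c) forbidden (parity, ΔL fail)
(d) forbidden (ΔJ fails)
(e) forbidden (parity, ΔS fail)
(f) allowed
(g) forbidden (parity, ΔL, ΔJ fail)
(h) allowed
Total allowed: 3 of 8.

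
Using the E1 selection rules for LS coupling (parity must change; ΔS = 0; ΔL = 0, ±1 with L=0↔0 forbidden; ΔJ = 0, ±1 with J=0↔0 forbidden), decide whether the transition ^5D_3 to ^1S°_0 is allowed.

Reading off the term symbols: S 2→0, L 2→0, J 3→0, parity even→odd.
Parity must change: even → odd — ✓.
ΔS = 0: S: 2 → 0 — ✗.
ΔL = 0, ±1 (not L=0↔0): L: 2 → 0, ΔL = -2 — ✗.
ΔJ = 0, ±1 (not J=0↔0): J: 3 → 0, ΔJ = -3 — ✗.
Rule(s) violated: ΔS, ΔL, ΔJ.

forbidden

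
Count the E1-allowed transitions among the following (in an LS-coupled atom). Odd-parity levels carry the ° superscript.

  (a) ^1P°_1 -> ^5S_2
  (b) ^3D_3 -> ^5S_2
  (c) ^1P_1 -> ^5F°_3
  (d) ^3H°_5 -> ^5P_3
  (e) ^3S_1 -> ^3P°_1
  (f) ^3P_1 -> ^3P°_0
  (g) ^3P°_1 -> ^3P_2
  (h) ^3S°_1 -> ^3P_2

4

(a) forbidden (ΔS fails)
(b) forbidden (parity, ΔS, ΔL fail)
(c) forbidden (ΔS, ΔL, ΔJ fail)
(d) forbidden (ΔS, ΔL, ΔJ fail)
(e) allowed
(f) allowed
(g) allowed
(h) allowed
Total allowed: 4 of 8.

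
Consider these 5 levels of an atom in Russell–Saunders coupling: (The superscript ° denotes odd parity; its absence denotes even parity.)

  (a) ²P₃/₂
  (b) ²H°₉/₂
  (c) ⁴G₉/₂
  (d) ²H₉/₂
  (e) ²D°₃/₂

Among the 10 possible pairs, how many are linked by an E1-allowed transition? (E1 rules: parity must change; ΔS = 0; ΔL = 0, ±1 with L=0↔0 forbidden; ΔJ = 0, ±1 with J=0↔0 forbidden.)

2

(a)–(b): forbidden (ΔL, ΔJ).
(a)–(c): forbidden (parity, ΔS, ΔL, ΔJ).
(a)–(d): forbidden (parity, ΔL, ΔJ).
(a)–(e): allowed.
(b)–(c): forbidden (ΔS).
(b)–(d): allowed.
(b)–(e): forbidden (parity, ΔL, ΔJ).
(c)–(d): forbidden (parity, ΔS).
(c)–(e): forbidden (ΔS, ΔL, ΔJ).
(d)–(e): forbidden (ΔL, ΔJ).
Allowed pairs: 2 of 10.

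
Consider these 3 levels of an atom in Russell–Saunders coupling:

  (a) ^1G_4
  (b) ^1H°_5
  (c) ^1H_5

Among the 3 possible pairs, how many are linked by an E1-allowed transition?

(a)–(b): allowed.
(a)–(c): forbidden (parity).
(b)–(c): allowed.
Allowed pairs: 2 of 3.

2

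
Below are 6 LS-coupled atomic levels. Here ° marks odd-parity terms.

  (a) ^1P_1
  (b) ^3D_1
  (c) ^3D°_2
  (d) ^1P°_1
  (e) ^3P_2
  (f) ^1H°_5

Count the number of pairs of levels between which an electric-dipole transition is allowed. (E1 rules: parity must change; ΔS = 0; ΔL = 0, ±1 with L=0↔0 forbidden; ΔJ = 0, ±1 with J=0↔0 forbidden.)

3

(a)–(b): forbidden (parity, ΔS).
(a)–(c): forbidden (ΔS).
(a)–(d): allowed.
(a)–(e): forbidden (parity, ΔS).
(a)–(f): forbidden (ΔL, ΔJ).
(b)–(c): allowed.
(b)–(d): forbidden (ΔS).
(b)–(e): forbidden (parity).
(b)–(f): forbidden (ΔS, ΔL, ΔJ).
(c)–(d): forbidden (parity, ΔS).
(c)–(e): allowed.
(c)–(f): forbidden (parity, ΔS, ΔL, ΔJ).
(d)–(e): forbidden (ΔS).
(d)–(f): forbidden (parity, ΔL, ΔJ).
(e)–(f): forbidden (ΔS, ΔL, ΔJ).
Allowed pairs: 3 of 15.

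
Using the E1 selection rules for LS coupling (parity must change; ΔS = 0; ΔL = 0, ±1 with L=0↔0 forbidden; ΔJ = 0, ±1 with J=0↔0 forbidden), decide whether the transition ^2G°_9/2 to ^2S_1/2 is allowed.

forbidden

Initial level: S=1/2, L=4, J=9/2, parity odd. Final level: S=1/2, L=0, J=1/2, parity even.
Parity must change: odd → even — satisfied.
ΔS = 0: S: 1/2 → 1/2 — satisfied.
ΔL = 0, ±1 (not L=0↔0): L: 4 → 0, ΔL = -4 — violated.
ΔJ = 0, ±1 (not J=0↔0): J: 9/2 → 1/2, ΔJ = -4 — violated.
Rule(s) violated: ΔL, ΔJ.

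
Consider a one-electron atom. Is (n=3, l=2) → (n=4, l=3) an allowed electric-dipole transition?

allowed

l: 2 → 3 (Δl = +1). Δl = ±1 passes.
All E1 selection rules are satisfied.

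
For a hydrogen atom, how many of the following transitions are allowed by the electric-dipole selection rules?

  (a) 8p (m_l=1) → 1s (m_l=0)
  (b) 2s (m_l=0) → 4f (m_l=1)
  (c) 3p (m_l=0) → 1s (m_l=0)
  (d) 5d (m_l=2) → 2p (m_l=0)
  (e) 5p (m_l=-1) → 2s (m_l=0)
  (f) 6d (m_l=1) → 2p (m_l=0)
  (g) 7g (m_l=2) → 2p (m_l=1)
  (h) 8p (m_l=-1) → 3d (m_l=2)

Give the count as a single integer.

(a) allowed
(b) forbidden — Δl = +3 (E1 requires Δl = ±1)
(c) allowed
(d) forbidden — Δm_l = -2 (E1 requires Δm_l = 0, ±1)
(e) allowed
(f) allowed
(g) forbidden — Δl = -3 (E1 requires Δl = ±1)
(h) forbidden — Δm_l = +3 (E1 requires Δm_l = 0, ±1)
Total allowed: 4 of 8.

4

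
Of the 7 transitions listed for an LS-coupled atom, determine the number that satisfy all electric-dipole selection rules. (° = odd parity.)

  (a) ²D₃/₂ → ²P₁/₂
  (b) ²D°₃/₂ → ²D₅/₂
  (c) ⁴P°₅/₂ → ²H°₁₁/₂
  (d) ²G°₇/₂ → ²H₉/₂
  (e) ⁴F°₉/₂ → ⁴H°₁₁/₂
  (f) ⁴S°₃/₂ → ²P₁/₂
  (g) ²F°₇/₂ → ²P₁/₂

2

(a) forbidden (parity fails)
(b) allowed
(c) forbidden (parity, ΔS, ΔL, ΔJ fail)
(d) allowed
(e) forbidden (parity, ΔL fail)
(f) forbidden (ΔS fails)
(g) forbidden (ΔL, ΔJ fail)
Total allowed: 2 of 7.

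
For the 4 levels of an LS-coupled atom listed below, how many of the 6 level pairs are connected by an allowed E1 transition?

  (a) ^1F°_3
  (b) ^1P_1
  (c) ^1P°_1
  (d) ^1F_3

2

(a)–(b): forbidden (ΔL, ΔJ).
(a)–(c): forbidden (parity, ΔL, ΔJ).
(a)–(d): allowed.
(b)–(c): allowed.
(b)–(d): forbidden (parity, ΔL, ΔJ).
(c)–(d): forbidden (ΔL, ΔJ).
Allowed pairs: 2 of 6.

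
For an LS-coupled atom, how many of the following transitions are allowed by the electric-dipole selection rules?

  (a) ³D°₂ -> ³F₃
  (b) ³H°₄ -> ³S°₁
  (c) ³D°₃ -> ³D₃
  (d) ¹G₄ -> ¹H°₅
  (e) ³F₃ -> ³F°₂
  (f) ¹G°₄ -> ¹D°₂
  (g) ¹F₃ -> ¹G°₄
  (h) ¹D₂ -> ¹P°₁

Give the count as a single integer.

(a) allowed
(b) forbidden (parity, ΔL, ΔJ fail)
(c) allowed
(d) allowed
(e) allowed
(f) forbidden (parity, ΔL, ΔJ fail)
(g) allowed
(h) allowed
Total allowed: 6 of 8.

6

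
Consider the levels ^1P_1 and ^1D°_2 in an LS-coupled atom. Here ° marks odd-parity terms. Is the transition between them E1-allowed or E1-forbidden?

ΔS = 0: S: 0 → 0 — satisfied.
Parity must change: even → odd — satisfied.
ΔJ = 0, ±1 (not J=0↔0): J: 1 → 2, ΔJ = +1 — satisfied.
ΔL = 0, ±1 (not L=0↔0): L: 1 → 2, ΔL = +1 — satisfied.
All four E1 rules are satisfied.

allowed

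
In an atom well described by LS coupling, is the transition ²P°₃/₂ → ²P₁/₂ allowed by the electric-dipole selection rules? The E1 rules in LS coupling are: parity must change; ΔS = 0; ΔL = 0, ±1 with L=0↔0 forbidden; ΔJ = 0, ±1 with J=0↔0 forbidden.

allowed

Initial level: S=1/2, L=1, J=3/2, parity odd. Final level: S=1/2, L=1, J=1/2, parity even.
Parity must change: odd → even — ok.
ΔS = 0: S: 1/2 → 1/2 — ok.
ΔL = 0, ±1 (not L=0↔0): L: 1 → 1, ΔL = +0 — ok.
ΔJ = 0, ±1 (not J=0↔0): J: 3/2 → 1/2, ΔJ = -1 — ok.
All four E1 rules are satisfied.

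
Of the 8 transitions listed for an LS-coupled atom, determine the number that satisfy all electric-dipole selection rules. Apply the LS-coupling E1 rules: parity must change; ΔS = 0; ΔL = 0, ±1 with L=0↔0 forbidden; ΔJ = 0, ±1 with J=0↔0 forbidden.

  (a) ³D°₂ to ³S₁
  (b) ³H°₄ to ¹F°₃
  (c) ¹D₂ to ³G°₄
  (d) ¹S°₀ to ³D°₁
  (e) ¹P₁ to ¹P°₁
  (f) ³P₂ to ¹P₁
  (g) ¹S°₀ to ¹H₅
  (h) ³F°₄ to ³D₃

(a) forbidden (ΔL fails)
(b) forbidden (parity, ΔS, ΔL fail)
(c) forbidden (ΔS, ΔL, ΔJ fail)
(d) forbidden (parity, ΔS, ΔL fail)
(e) allowed
(f) forbidden (parity, ΔS fail)
(g) forbidden (ΔL, ΔJ fail)
(h) allowed
Total allowed: 2 of 8.

2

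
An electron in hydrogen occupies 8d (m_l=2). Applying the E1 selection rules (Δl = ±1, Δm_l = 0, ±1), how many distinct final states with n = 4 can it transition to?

E1 requires Δl = ±1, so l_f ∈ {1, 3}; with 0 ≤ l_f ≤ n_f−1 = 3, the allowed l_f values are {1, 3}.
For l_f = 1: m_f ∈ {m_i−1, m_i, m_i+1} ∩ [−1, 1] = {1} → 1 state.
For l_f = 3: m_f ∈ {m_i−1, m_i, m_i+1} ∩ [−3, 3] = {1, 2, 3} → 3 states.
Total: 4.

4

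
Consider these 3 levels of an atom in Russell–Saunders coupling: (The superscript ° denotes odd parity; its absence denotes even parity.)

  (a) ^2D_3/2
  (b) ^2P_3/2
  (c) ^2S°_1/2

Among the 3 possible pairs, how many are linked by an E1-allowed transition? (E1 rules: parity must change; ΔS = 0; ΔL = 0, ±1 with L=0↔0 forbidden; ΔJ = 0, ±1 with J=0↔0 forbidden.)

1

(a)–(b): forbidden (parity).
(a)–(c): forbidden (ΔL).
(b)–(c): allowed.
Allowed pairs: 1 of 3.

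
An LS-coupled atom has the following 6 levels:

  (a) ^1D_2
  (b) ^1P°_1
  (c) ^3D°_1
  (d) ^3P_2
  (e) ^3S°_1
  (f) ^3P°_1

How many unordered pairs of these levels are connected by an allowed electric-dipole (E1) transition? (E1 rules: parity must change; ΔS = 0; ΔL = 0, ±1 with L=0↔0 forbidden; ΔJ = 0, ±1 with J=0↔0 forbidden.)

(a)–(b): allowed.
(a)–(c): forbidden (ΔS).
(a)–(d): forbidden (parity, ΔS).
(a)–(e): forbidden (ΔS, ΔL).
(a)–(f): forbidden (ΔS).
(b)–(c): forbidden (parity, ΔS).
(b)–(d): forbidden (ΔS).
(b)–(e): forbidden (parity, ΔS).
(b)–(f): forbidden (parity, ΔS).
(c)–(d): allowed.
(c)–(e): forbidden (parity, ΔL).
(c)–(f): forbidden (parity).
(d)–(e): allowed.
(d)–(f): allowed.
(e)–(f): forbidden (parity).
Allowed pairs: 4 of 15.

4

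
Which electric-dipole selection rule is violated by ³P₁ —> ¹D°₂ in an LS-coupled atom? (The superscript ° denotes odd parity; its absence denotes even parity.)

the ΔS = 0 rule

Reading off the term symbols: S 1→0, L 1→2, J 1→2, parity even→odd.
Parity must change: even → odd — passes.
ΔS = 0: S: 1 → 0 — fails.
ΔL = 0, ±1 (not L=0↔0): L: 1 → 2, ΔL = +1 — passes.
ΔJ = 0, ±1 (not J=0↔0): J: 1 → 2, ΔJ = +1 — passes.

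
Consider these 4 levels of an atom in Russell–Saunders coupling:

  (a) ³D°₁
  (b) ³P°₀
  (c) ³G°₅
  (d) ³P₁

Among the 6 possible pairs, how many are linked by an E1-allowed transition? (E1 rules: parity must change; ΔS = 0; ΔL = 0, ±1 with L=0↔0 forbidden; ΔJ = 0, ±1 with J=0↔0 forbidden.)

2

(a)–(b): forbidden (parity).
(a)–(c): forbidden (parity, ΔL, ΔJ).
(a)–(d): allowed.
(b)–(c): forbidden (parity, ΔL, ΔJ).
(b)–(d): allowed.
(c)–(d): forbidden (ΔL, ΔJ).
Allowed pairs: 2 of 6.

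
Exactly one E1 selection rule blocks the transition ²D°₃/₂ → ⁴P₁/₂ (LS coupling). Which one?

the ΔS = 0 rule

Initial level: S=1/2, L=2, J=3/2, parity odd. Final level: S=3/2, L=1, J=1/2, parity even.
ΔJ = 0, ±1 (not J=0↔0): J: 3/2 → 1/2, ΔJ = -1 — ✓.
ΔS = 0: S: 1/2 → 3/2 — ✗.
ΔL = 0, ±1 (not L=0↔0): L: 2 → 1, ΔL = -1 — ✓.
Parity must change: odd → even — ✓.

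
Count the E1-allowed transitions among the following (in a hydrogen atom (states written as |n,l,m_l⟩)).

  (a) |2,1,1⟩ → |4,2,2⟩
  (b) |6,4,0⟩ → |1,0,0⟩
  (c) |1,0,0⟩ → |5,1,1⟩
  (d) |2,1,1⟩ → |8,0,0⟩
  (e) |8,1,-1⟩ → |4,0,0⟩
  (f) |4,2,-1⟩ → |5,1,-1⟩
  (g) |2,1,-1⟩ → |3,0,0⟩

6

(a) allowed
(b) forbidden — Δl = -4 (E1 requires Δl = ±1)
(c) allowed
(d) allowed
(e) allowed
(f) allowed
(g) allowed
Total allowed: 6 of 7.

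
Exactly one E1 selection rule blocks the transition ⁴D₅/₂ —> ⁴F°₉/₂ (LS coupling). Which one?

Parity must change: even → odd — ✓.
ΔS = 0: S: 3/2 → 3/2 — ✓.
ΔL = 0, ±1 (not L=0↔0): L: 2 → 3, ΔL = +1 — ✓.
ΔJ = 0, ±1 (not J=0↔0): J: 5/2 → 9/2, ΔJ = +2 — ✗.

the ΔJ = 0, ±1 rule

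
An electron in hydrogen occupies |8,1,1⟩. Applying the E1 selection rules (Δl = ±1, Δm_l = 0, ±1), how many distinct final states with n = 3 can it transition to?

4

E1 requires Δl = ±1, so l_f ∈ {0, 2}; with 0 ≤ l_f ≤ n_f−1 = 2, the allowed l_f values are {0, 2}.
For l_f = 0: m_f ∈ {m_i−1, m_i, m_i+1} ∩ [−0, 0] = {0} → 1 state.
For l_f = 2: m_f ∈ {m_i−1, m_i, m_i+1} ∩ [−2, 2] = {0, 1, 2} → 3 states.
Total: 4.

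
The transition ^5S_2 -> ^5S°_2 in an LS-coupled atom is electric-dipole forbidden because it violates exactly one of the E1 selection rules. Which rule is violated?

Initial level: S=2, L=0, J=2, parity even. Final level: S=2, L=0, J=2, parity odd.
Parity must change: even → odd — satisfied.
ΔS = 0: S: 2 → 2 — satisfied.
ΔL = 0, ±1 (not L=0↔0): L: 0 → 0, ΔL = +0 — violated.
ΔJ = 0, ±1 (not J=0↔0): J: 2 → 2, ΔJ = +0 — satisfied.

the L=0 ↔ L=0 exclusion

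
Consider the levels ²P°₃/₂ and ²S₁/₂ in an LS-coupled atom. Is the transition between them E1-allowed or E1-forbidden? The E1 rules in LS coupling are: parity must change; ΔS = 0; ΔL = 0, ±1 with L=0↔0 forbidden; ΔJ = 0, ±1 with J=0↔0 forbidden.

allowed

Parity must change: odd → even — ✓.
ΔS = 0: S: 1/2 → 1/2 — ✓.
ΔL = 0, ±1 (not L=0↔0): L: 1 → 0, ΔL = -1 — ✓.
ΔJ = 0, ±1 (not J=0↔0): J: 3/2 → 1/2, ΔJ = -1 — ✓.
All four E1 rules are satisfied.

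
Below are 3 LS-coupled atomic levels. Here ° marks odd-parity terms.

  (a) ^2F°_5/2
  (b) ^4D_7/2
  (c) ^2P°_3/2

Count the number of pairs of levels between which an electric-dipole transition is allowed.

(a)–(b): forbidden (ΔS).
(a)–(c): forbidden (parity, ΔL).
(b)–(c): forbidden (ΔS, ΔJ).
Allowed pairs: 0 of 3.

0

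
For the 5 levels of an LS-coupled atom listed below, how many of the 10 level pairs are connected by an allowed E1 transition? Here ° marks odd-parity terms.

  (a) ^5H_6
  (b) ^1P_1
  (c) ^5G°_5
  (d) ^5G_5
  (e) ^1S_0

2

(a)–(b): forbidden (parity, ΔS, ΔL, ΔJ).
(a)–(c): allowed.
(a)–(d): forbidden (parity).
(a)–(e): forbidden (parity, ΔS, ΔL, ΔJ).
(b)–(c): forbidden (ΔS, ΔL, ΔJ).
(b)–(d): forbidden (parity, ΔS, ΔL, ΔJ).
(b)–(e): forbidden (parity).
(c)–(d): allowed.
(c)–(e): forbidden (ΔS, ΔL, ΔJ).
(d)–(e): forbidden (parity, ΔS, ΔL, ΔJ).
Allowed pairs: 2 of 10.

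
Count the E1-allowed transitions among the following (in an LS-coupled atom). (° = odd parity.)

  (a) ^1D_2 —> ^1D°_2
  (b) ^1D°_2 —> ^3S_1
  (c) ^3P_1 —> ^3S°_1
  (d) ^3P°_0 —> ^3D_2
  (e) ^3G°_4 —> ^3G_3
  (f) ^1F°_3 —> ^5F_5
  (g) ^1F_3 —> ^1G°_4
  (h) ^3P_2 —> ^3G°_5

(a) allowed
(b) forbidden (ΔS, ΔL fail)
(c) allowed
(d) forbidden (ΔJ fails)
(e) allowed
(f) forbidden (ΔS, ΔJ fail)
(g) allowed
(h) forbidden (ΔL, ΔJ fail)
Total allowed: 4 of 8.

4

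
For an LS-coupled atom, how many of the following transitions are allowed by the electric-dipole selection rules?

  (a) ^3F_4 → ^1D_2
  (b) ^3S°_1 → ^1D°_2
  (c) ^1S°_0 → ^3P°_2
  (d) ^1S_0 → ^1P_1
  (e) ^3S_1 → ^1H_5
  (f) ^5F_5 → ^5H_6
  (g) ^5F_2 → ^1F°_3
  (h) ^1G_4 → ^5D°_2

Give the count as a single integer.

(a) forbidden (parity, ΔS, ΔJ fail)
(b) forbidden (parity, ΔS, ΔL fail)
(c) forbidden (parity, ΔS, ΔJ fail)
(d) forbidden (parity fails)
(e) forbidden (parity, ΔS, ΔL, ΔJ fail)
(f) forbidden (parity, ΔL fail)
(g) forbidden (ΔS fails)
(h) forbidden (ΔS, ΔL, ΔJ fail)
Total allowed: 0 of 8.

0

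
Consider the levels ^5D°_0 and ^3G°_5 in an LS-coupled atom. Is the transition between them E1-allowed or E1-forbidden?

Initial level: S=2, L=2, J=0, parity odd. Final level: S=1, L=4, J=5, parity odd.
ΔS = 0: S: 2 → 1 — fails.
Parity must change: odd → odd — fails.
ΔL = 0, ±1 (not L=0↔0): L: 2 → 4, ΔL = +2 — fails.
ΔJ = 0, ±1 (not J=0↔0): J: 0 → 5, ΔJ = +5 — fails.
Rule(s) violated: parity, ΔS, ΔL, ΔJ.

forbidden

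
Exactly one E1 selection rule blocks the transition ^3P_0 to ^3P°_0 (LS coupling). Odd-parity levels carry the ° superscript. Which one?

Initial level: S=1, L=1, J=0, parity even. Final level: S=1, L=1, J=0, parity odd.
Parity must change: even → odd — satisfied.
ΔS = 0: S: 1 → 1 — satisfied.
ΔL = 0, ±1 (not L=0↔0): L: 1 → 1, ΔL = +0 — satisfied.
ΔJ = 0, ±1 (not J=0↔0): J: 0 → 0, ΔJ = +0 — violated.

the J=0 ↔ J=0 exclusion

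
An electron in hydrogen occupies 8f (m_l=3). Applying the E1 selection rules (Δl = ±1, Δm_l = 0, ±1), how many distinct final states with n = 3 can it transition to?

E1 requires Δl = ±1, so l_f ∈ {2, 4}; with 0 ≤ l_f ≤ n_f−1 = 2, the allowed l_f values are {2}.
For l_f = 2: m_f ∈ {m_i−1, m_i, m_i+1} ∩ [−2, 2] = {2} → 1 state.
Total: 1.

1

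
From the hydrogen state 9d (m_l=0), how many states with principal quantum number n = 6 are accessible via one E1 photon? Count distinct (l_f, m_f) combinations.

6

E1 requires Δl = ±1, so l_f ∈ {1, 3}; with 0 ≤ l_f ≤ n_f−1 = 5, the allowed l_f values are {1, 3}.
For l_f = 1: m_f ∈ {m_i−1, m_i, m_i+1} ∩ [−1, 1] = {-1, 0, 1} → 3 states.
For l_f = 3: m_f ∈ {m_i−1, m_i, m_i+1} ∩ [−3, 3] = {-1, 0, 1} → 3 states.
Total: 6.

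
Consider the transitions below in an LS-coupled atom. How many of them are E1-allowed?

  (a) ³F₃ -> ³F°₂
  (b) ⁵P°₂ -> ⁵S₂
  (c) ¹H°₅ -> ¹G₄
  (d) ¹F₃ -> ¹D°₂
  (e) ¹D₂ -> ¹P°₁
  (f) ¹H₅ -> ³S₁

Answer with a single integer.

5

(a) allowed
(b) allowed
(c) allowed
(d) allowed
(e) allowed
(f) forbidden (parity, ΔS, ΔL, ΔJ fail)
Total allowed: 5 of 6.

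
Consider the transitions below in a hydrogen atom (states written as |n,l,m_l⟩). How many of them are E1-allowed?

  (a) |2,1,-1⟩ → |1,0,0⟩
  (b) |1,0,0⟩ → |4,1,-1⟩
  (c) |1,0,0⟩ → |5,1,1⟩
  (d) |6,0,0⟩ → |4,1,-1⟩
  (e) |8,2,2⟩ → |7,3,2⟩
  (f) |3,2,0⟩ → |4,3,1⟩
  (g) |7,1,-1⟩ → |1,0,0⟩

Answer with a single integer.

(a) allowed
(b) allowed
(c) allowed
(d) allowed
(e) allowed
(f) allowed
(g) allowed
Total allowed: 7 of 7.

7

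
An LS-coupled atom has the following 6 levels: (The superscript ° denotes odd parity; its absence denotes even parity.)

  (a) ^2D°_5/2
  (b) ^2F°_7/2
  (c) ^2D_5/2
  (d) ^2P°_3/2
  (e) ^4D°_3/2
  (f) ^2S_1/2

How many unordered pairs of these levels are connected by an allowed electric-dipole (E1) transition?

(a)–(b): forbidden (parity).
(a)–(c): allowed.
(a)–(d): forbidden (parity).
(a)–(e): forbidden (parity, ΔS).
(a)–(f): forbidden (ΔL, ΔJ).
(b)–(c): allowed.
(b)–(d): forbidden (parity, ΔL, ΔJ).
(b)–(e): forbidden (parity, ΔS, ΔJ).
(b)–(f): forbidden (ΔL, ΔJ).
(c)–(d): allowed.
(c)–(e): forbidden (ΔS).
(c)–(f): forbidden (parity, ΔL, ΔJ).
(d)–(e): forbidden (parity, ΔS).
(d)–(f): allowed.
(e)–(f): forbidden (ΔS, ΔL).
Allowed pairs: 4 of 15.

4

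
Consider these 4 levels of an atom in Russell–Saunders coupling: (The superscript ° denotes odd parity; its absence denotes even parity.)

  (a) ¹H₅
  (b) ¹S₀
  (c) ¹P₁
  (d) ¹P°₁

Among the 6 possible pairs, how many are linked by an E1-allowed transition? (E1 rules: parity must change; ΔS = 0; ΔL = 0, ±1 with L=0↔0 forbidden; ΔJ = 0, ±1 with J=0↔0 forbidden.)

2

(a)–(b): forbidden (parity, ΔL, ΔJ).
(a)–(c): forbidden (parity, ΔL, ΔJ).
(a)–(d): forbidden (ΔL, ΔJ).
(b)–(c): forbidden (parity).
(b)–(d): allowed.
(c)–(d): allowed.
Allowed pairs: 2 of 6.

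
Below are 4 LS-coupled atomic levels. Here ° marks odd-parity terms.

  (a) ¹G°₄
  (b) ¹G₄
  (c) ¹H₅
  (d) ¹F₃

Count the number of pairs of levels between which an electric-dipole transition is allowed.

(a)–(b): allowed.
(a)–(c): allowed.
(a)–(d): allowed.
(b)–(c): forbidden (parity).
(b)–(d): forbidden (parity).
(c)–(d): forbidden (parity, ΔL, ΔJ).
Allowed pairs: 3 of 6.

3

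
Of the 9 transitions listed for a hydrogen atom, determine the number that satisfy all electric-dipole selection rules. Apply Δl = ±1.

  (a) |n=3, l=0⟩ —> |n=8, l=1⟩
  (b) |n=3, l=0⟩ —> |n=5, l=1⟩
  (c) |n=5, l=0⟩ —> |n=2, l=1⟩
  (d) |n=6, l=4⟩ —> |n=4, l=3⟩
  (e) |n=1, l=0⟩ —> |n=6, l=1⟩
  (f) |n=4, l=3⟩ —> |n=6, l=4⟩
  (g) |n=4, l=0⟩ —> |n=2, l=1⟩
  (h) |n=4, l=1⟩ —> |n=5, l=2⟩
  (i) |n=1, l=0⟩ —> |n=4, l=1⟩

(a) allowed
(b) allowed
(c) allowed
(d) allowed
(e) allowed
(f) allowed
(g) allowed
(h) allowed
(i) allowed
Total allowed: 9 of 9.

9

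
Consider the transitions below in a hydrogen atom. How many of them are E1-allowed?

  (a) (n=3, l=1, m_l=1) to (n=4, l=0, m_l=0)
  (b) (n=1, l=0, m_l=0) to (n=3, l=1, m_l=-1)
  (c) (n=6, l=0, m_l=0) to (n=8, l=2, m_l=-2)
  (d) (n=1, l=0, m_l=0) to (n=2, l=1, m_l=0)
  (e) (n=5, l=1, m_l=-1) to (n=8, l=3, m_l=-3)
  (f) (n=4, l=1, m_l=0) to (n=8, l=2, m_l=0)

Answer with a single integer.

(a) allowed
(b) allowed
(c) forbidden — Δl = +2 (E1 requires Δl = ±1); Δm_l = -2 (E1 requires Δm_l = 0, ±1)
(d) allowed
(e) forbidden — Δl = +2 (E1 requires Δl = ±1); Δm_l = -2 (E1 requires Δm_l = 0, ±1)
(f) allowed
Total allowed: 4 of 6.

4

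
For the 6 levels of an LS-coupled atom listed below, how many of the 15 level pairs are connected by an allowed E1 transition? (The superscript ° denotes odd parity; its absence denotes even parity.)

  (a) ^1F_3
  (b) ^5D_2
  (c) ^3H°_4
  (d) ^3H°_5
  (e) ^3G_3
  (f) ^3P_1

(a)–(b): forbidden (parity, ΔS).
(a)–(c): forbidden (ΔS, ΔL).
(a)–(d): forbidden (ΔS, ΔL, ΔJ).
(a)–(e): forbidden (parity, ΔS).
(a)–(f): forbidden (parity, ΔS, ΔL, ΔJ).
(b)–(c): forbidden (ΔS, ΔL, ΔJ).
(b)–(d): forbidden (ΔS, ΔL, ΔJ).
(b)–(e): forbidden (parity, ΔS, ΔL).
(b)–(f): forbidden (parity, ΔS).
(c)–(d): forbidden (parity).
(c)–(e): allowed.
(c)–(f): forbidden (ΔL, ΔJ).
(d)–(e): forbidden (ΔJ).
(d)–(f): forbidden (ΔL, ΔJ).
(e)–(f): forbidden (parity, ΔL, ΔJ).
Allowed pairs: 1 of 15.

1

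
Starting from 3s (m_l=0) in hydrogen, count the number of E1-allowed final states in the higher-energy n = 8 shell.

E1 requires Δl = ±1, so l_f ∈ {-1, 1}; with 0 ≤ l_f ≤ n_f−1 = 7, the allowed l_f values are {1}.
For l_f = 1: m_f ∈ {m_i−1, m_i, m_i+1} ∩ [−1, 1] = {-1, 0, 1} → 3 states.
Total: 3.

3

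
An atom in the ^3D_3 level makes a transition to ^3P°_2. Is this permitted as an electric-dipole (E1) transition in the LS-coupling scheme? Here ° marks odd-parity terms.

allowed

Initial level: S=1, L=2, J=3, parity even. Final level: S=1, L=1, J=2, parity odd.
ΔL = 0, ±1 (not L=0↔0): L: 2 → 1, ΔL = -1 — passes.
ΔJ = 0, ±1 (not J=0↔0): J: 3 → 2, ΔJ = -1 — passes.
Parity must change: even → odd — passes.
ΔS = 0: S: 1 → 1 — passes.
All four E1 rules are satisfied.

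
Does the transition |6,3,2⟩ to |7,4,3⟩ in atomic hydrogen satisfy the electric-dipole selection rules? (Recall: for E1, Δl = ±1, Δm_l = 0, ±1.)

allowed

Initial l = 3, final l = 4, so Δl = +1. E1 requires Δl = ±1: ✓.
m_l: 2 → 3 (Δm_l = +1). |Δm_l| ≤ 1 ✓.
All E1 selection rules are satisfied.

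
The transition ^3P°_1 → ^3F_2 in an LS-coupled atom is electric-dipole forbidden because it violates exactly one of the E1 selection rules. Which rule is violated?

Reading off the term symbols: S 1→1, L 1→3, J 1→2, parity odd→even.
Parity must change: odd → even — ✓.
ΔS = 0: S: 1 → 1 — ✓.
ΔL = 0, ±1 (not L=0↔0): L: 1 → 3, ΔL = +2 — ✗.
ΔJ = 0, ±1 (not J=0↔0): J: 1 → 2, ΔJ = +1 — ✓.

the ΔL = 0, ±1 rule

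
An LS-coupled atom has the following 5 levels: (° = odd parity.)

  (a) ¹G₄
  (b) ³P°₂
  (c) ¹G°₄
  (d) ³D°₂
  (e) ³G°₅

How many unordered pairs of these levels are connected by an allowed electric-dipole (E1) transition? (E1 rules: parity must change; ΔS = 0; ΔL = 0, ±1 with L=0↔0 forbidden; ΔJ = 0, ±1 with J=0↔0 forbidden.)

1

(a)–(b): forbidden (ΔS, ΔL, ΔJ).
(a)–(c): allowed.
(a)–(d): forbidden (ΔS, ΔL, ΔJ).
(a)–(e): forbidden (ΔS).
(b)–(c): forbidden (parity, ΔS, ΔL, ΔJ).
(b)–(d): forbidden (parity).
(b)–(e): forbidden (parity, ΔL, ΔJ).
(c)–(d): forbidden (parity, ΔS, ΔL, ΔJ).
(c)–(e): forbidden (parity, ΔS).
(d)–(e): forbidden (parity, ΔL, ΔJ).
Allowed pairs: 1 of 10.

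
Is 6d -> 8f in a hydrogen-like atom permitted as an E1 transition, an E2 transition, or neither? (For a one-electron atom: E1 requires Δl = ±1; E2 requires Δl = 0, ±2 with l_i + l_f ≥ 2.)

Δl = 3 − 2 = +1; l_i + l_f = 5.
E1 (Δl = ±1): satisfied.
E2 (Δl = 0,±2, l_i+l_f ≥ 2): not satisfied.

E1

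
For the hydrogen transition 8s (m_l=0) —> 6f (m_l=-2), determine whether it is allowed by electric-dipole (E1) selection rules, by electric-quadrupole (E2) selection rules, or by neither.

neither

Δl = 3 − 0 = +3; l_i + l_f = 3.
Δm_l = -2.
E1 (Δl = ±1, |Δm_l| ≤ 1): not satisfied.
E2 (Δl = 0,±2, l_i+l_f ≥ 2, |Δm_l| ≤ 2): not satisfied.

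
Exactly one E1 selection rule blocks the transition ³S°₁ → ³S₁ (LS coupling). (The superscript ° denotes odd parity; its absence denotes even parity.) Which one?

Reading off the term symbols: S 1→1, L 0→0, J 1→1, parity odd→even.
Parity must change: odd → even — ✓.
ΔS = 0: S: 1 → 1 — ✓.
ΔL = 0, ±1 (not L=0↔0): L: 0 → 0, ΔL = +0 — ✗.
ΔJ = 0, ±1 (not J=0↔0): J: 1 → 1, ΔJ = +0 — ✓.

the L=0 ↔ L=0 exclusion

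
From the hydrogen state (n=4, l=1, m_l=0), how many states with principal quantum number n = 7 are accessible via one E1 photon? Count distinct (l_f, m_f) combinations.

E1 requires Δl = ±1, so l_f ∈ {0, 2}; with 0 ≤ l_f ≤ n_f−1 = 6, the allowed l_f values are {0, 2}.
For l_f = 0: m_f ∈ {m_i−1, m_i, m_i+1} ∩ [−0, 0] = {0} → 1 state.
For l_f = 2: m_f ∈ {m_i−1, m_i, m_i+1} ∩ [−2, 2] = {-1, 0, 1} → 3 states.
Total: 4.

4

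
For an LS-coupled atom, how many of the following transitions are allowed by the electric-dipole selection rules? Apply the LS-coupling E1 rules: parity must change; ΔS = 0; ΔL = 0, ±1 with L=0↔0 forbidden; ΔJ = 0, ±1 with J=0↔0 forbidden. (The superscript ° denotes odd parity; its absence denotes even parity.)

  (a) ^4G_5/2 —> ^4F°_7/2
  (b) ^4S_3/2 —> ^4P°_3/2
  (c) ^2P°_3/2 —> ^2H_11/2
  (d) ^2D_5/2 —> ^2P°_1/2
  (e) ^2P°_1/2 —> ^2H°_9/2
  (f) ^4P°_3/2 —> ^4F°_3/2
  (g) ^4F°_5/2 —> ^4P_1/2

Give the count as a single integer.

2

(a) allowed
(b) allowed
(c) forbidden (ΔL, ΔJ fail)
(d) forbidden (ΔJ fails)
(e) forbidden (parity, ΔL, ΔJ fail)
(f) forbidden (parity, ΔL fail)
(g) forbidden (ΔL, ΔJ fail)
Total allowed: 2 of 7.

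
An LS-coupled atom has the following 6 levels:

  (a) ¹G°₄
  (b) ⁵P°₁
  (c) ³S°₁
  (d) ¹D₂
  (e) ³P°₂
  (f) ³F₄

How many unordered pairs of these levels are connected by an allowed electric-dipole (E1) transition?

(a)–(b): forbidden (parity, ΔS, ΔL, ΔJ).
(a)–(c): forbidden (parity, ΔS, ΔL, ΔJ).
(a)–(d): forbidden (ΔL, ΔJ).
(a)–(e): forbidden (parity, ΔS, ΔL, ΔJ).
(a)–(f): forbidden (ΔS).
(b)–(c): forbidden (parity, ΔS).
(b)–(d): forbidden (ΔS).
(b)–(e): forbidden (parity, ΔS).
(b)–(f): forbidden (ΔS, ΔL, ΔJ).
(c)–(d): forbidden (ΔS, ΔL).
(c)–(e): forbidden (parity).
(c)–(f): forbidden (ΔL, ΔJ).
(d)–(e): forbidden (ΔS).
(d)–(f): forbidden (parity, ΔS, ΔJ).
(e)–(f): forbidden (ΔL, ΔJ).
Allowed pairs: 0 of 15.

0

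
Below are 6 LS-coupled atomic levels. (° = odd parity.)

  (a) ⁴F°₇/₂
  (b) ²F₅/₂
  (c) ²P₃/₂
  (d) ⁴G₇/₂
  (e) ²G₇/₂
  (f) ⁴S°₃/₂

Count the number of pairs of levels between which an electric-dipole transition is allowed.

(a)–(b): forbidden (ΔS).
(a)–(c): forbidden (ΔS, ΔL, ΔJ).
(a)–(d): allowed.
(a)–(e): forbidden (ΔS).
(a)–(f): forbidden (parity, ΔL, ΔJ).
(b)–(c): forbidden (parity, ΔL).
(b)–(d): forbidden (parity, ΔS).
(b)–(e): forbidden (parity).
(b)–(f): forbidden (ΔS, ΔL).
(c)–(d): forbidden (parity, ΔS, ΔL, ΔJ).
(c)–(e): forbidden (parity, ΔL, ΔJ).
(c)–(f): forbidden (ΔS).
(d)–(e): forbidden (parity, ΔS).
(d)–(f): forbidden (ΔL, ΔJ).
(e)–(f): forbidden (ΔS, ΔL, ΔJ).
Allowed pairs: 1 of 15.

1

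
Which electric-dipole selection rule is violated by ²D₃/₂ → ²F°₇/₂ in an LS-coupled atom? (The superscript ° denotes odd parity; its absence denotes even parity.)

the ΔJ = 0, ±1 rule

Reading off the term symbols: S 1/2→1/2, L 2→3, J 3/2→7/2, parity even→odd.
Parity must change: even → odd — ✓.
ΔS = 0: S: 1/2 → 1/2 — ✓.
ΔL = 0, ±1 (not L=0↔0): L: 2 → 3, ΔL = +1 — ✓.
ΔJ = 0, ±1 (not J=0↔0): J: 3/2 → 7/2, ΔJ = +2 — ✗.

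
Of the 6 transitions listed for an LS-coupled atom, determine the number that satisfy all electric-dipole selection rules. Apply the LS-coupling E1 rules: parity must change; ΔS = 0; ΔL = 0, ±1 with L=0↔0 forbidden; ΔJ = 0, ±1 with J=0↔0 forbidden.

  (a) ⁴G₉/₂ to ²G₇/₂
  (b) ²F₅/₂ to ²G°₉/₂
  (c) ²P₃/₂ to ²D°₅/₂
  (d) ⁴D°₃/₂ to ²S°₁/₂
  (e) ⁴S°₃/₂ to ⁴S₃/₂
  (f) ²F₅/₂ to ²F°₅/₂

2

(a) forbidden (parity, ΔS fail)
(b) forbidden (ΔJ fails)
(c) allowed
(d) forbidden (parity, ΔS, ΔL fail)
(e) forbidden (ΔL fails)
(f) allowed
Total allowed: 2 of 6.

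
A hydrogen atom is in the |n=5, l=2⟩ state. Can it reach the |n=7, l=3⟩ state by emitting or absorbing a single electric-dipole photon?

Initial l = 2, final l = 3, so Δl = +1. E1 requires Δl = ±1: ✓.
All E1 selection rules are satisfied.

allowed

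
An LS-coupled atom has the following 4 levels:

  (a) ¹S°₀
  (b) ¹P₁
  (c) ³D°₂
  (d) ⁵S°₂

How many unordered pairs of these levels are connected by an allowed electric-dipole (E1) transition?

1

(a)–(b): allowed.
(a)–(c): forbidden (parity, ΔS, ΔL, ΔJ).
(a)–(d): forbidden (parity, ΔS, ΔL, ΔJ).
(b)–(c): forbidden (ΔS).
(b)–(d): forbidden (ΔS).
(c)–(d): forbidden (parity, ΔS, ΔL).
Allowed pairs: 1 of 6.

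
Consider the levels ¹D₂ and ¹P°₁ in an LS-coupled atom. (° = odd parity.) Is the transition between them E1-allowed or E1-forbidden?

Parity must change: even → odd — ok.
ΔS = 0: S: 0 → 0 — ok.
ΔL = 0, ±1 (not L=0↔0): L: 2 → 1, ΔL = -1 — ok.
ΔJ = 0, ±1 (not J=0↔0): J: 2 → 1, ΔJ = -1 — ok.
All four E1 rules are satisfied.

allowed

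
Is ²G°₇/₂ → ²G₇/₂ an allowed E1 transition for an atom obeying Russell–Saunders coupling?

allowed

Initial level: S=1/2, L=4, J=7/2, parity odd. Final level: S=1/2, L=4, J=7/2, parity even.
ΔL = 0, ±1 (not L=0↔0): L: 4 → 4, ΔL = +0 — satisfied.
Parity must change: odd → even — satisfied.
ΔJ = 0, ±1 (not J=0↔0): J: 7/2 → 7/2, ΔJ = +0 — satisfied.
ΔS = 0: S: 1/2 → 1/2 — satisfied.
All four E1 rules are satisfied.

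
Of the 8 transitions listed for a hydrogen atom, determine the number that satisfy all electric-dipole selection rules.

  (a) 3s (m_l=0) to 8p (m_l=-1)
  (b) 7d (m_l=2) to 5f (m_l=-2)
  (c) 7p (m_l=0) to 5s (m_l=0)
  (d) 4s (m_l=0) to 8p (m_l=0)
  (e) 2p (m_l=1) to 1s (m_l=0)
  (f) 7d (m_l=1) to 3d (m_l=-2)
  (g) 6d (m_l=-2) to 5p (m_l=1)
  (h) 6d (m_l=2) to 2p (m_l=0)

4

(a) allowed
(b) forbidden — Δm_l = -4 (E1 requires Δm_l = 0, ±1)
(c) allowed
(d) allowed
(e) allowed
(f) forbidden — Δl = +0 (E1 requires Δl = ±1); Δm_l = -3 (E1 requires Δm_l = 0, ±1)
(g) forbidden — Δm_l = +3 (E1 requires Δm_l = 0, ±1)
(h) forbidden — Δm_l = -2 (E1 requires Δm_l = 0, ±1)
Total allowed: 4 of 8.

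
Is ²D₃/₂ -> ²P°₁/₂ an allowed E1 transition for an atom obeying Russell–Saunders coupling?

allowed

Reading off the term symbols: S 1/2→1/2, L 2→1, J 3/2→1/2, parity even→odd.
Parity must change: even → odd — ✓.
ΔS = 0: S: 1/2 → 1/2 — ✓.
ΔL = 0, ±1 (not L=0↔0): L: 2 → 1, ΔL = -1 — ✓.
ΔJ = 0, ±1 (not J=0↔0): J: 3/2 → 1/2, ΔJ = -1 — ✓.
All four E1 rules are satisfied.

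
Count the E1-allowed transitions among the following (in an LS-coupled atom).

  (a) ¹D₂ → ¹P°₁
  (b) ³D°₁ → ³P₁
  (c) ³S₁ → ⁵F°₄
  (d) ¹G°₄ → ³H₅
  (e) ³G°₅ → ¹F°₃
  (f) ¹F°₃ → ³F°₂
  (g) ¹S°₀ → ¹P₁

3

(a) allowed
(b) allowed
(c) forbidden (ΔS, ΔL, ΔJ fail)
(d) forbidden (ΔS fails)
(e) forbidden (parity, ΔS, ΔJ fail)
(f) forbidden (parity, ΔS fail)
(g) allowed
Total allowed: 3 of 7.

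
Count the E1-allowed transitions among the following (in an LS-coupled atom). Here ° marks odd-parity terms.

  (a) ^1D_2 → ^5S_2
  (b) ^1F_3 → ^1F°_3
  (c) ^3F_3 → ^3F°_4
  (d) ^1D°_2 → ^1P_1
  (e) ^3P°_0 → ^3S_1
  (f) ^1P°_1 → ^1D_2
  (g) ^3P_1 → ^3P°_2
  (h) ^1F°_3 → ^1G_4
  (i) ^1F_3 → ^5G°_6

(a) forbidden (parity, ΔS, ΔL fail)
(b) allowed
(c) allowed
(d) allowed
(e) allowed
(f) allowed
(g) allowed
(h) allowed
(i) forbidden (ΔS, ΔJ fail)
Total allowed: 7 of 9.

7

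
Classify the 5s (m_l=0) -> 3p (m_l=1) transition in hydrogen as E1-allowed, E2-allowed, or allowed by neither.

Δl = 1 − 0 = +1; l_i + l_f = 1.
Δm_l = +1.
E1 (Δl = ±1, |Δm_l| ≤ 1): satisfied.
E2 (Δl = 0,±2, l_i+l_f ≥ 2, |Δm_l| ≤ 2): not satisfied.

E1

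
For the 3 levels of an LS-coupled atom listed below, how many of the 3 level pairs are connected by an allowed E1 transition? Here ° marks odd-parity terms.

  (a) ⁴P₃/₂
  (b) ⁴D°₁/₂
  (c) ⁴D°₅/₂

2

(a)–(b): allowed.
(a)–(c): allowed.
(b)–(c): forbidden (parity, ΔJ).
Allowed pairs: 2 of 3.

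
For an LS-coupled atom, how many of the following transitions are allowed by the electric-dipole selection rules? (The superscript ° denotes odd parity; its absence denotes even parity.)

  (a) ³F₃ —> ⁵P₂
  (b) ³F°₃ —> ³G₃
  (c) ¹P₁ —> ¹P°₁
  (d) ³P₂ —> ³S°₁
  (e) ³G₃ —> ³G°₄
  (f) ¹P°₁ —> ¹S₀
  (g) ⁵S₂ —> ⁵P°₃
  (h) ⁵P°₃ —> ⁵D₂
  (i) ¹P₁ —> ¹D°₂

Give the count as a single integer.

(a) forbidden (parity, ΔS, ΔL fail)
(b) allowed
(c) allowed
(d) allowed
(e) allowed
(f) allowed
(g) allowed
(h) allowed
(i) allowed
Total allowed: 8 of 9.

8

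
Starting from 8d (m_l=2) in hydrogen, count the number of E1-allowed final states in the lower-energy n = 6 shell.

4

E1 requires Δl = ±1, so l_f ∈ {1, 3}; with 0 ≤ l_f ≤ n_f−1 = 5, the allowed l_f values are {1, 3}.
For l_f = 1: m_f ∈ {m_i−1, m_i, m_i+1} ∩ [−1, 1] = {1} → 1 state.
For l_f = 3: m_f ∈ {m_i−1, m_i, m_i+1} ∩ [−3, 3] = {1, 2, 3} → 3 states.
Total: 4.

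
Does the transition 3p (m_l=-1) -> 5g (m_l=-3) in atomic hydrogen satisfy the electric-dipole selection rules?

forbidden

l: 1 → 4 (Δl = +3). Δl = ±1 ✗.
Δm_l = -3 − (-1) = -2. E1 requires Δm_l = 0, ±1: ✗.
The transition is electric-dipole forbidden.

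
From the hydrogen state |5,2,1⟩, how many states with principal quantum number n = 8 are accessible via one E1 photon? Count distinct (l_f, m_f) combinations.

E1 requires Δl = ±1, so l_f ∈ {1, 3}; with 0 ≤ l_f ≤ n_f−1 = 7, the allowed l_f values are {1, 3}.
For l_f = 1: m_f ∈ {m_i−1, m_i, m_i+1} ∩ [−1, 1] = {0, 1} → 2 states.
For l_f = 3: m_f ∈ {m_i−1, m_i, m_i+1} ∩ [−3, 3] = {0, 1, 2} → 3 states.
Total: 5.

5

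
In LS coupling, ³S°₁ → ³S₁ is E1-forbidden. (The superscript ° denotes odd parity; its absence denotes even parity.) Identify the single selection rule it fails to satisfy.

Reading off the term symbols: S 1→1, L 0→0, J 1→1, parity odd→even.
Parity must change: odd → even — satisfied.
ΔS = 0: S: 1 → 1 — satisfied.
ΔL = 0, ±1 (not L=0↔0): L: 0 → 0, ΔL = +0 — violated.
ΔJ = 0, ±1 (not J=0↔0): J: 1 → 1, ΔJ = +0 — satisfied.

the L=0 ↔ L=0 exclusion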